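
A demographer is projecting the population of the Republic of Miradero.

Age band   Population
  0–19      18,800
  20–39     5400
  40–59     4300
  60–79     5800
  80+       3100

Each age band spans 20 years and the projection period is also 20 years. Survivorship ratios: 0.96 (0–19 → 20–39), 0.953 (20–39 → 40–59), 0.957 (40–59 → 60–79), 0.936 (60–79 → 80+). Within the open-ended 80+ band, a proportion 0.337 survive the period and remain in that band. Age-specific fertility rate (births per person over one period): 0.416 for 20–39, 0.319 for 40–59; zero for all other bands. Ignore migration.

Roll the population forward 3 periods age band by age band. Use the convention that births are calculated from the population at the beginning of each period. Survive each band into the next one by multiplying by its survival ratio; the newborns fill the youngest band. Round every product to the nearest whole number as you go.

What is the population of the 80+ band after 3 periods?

6643

[period 1]
Births: 5400 * 0.416 = 2246  |  4300 * 0.319 = 1372 ⇒ total 3618
20–39: 18800 * 0.96 = 18048
40–59: 5400 * 0.953 = 5146
60–79: 4300 * 0.957 = 4115
80+: 5800 * 0.936 + 3100 * 0.337 = 5429 + 1045 = 6474
→ [3618, 18048, 5146, 4115, 6474]
[period 2]
Births: 18048 * 0.416 = 7508  |  5146 * 0.319 = 1642 ⇒ total 9150
20–39: 3618 * 0.96 = 3473
40–59: 18048 * 0.953 = 17200
60–79: 5146 * 0.957 = 4925
80+: 4115 * 0.936 + 6474 * 0.337 = 3852 + 2182 = 6034
→ [9150, 3473, 17200, 4925, 6034]
[period 3]
Births: 3473 * 0.416 = 1445  |  17200 * 0.319 = 5487 ⇒ total 6932
20–39: 9150 * 0.96 = 8784
40–59: 3473 * 0.953 = 3310
60–79: 17200 * 0.957 = 16460
80+: 4925 * 0.936 + 6034 * 0.337 = 4610 + 2033 = 6643
→ [6932, 8784, 3310, 16460, 6643]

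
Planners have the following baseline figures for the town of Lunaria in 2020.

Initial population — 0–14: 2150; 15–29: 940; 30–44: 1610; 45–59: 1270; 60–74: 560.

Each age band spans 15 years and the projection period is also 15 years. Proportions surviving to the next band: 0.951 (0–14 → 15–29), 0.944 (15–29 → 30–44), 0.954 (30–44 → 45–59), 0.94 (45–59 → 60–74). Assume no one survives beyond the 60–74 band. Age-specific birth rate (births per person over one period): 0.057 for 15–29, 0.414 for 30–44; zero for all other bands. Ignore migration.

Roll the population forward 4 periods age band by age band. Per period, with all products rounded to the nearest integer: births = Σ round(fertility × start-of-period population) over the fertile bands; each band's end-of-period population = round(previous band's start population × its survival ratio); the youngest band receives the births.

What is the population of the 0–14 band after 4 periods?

Call the bands 1 to 5, youngest first.
[period 1]
Births: 940 * 0.057 = 54  |  1610 * 0.414 = 667 — total 721
Band 2: 2150 * 0.951 = 2045
Band 3: 940 * 0.944 = 887
Band 4: 1610 * 0.954 = 1536
Band 5: 1270 * 0.94 = 1194
→ [721, 2045, 887, 1536, 1194]
[period 2]
Births: 2045 * 0.057 = 117  |  887 * 0.414 = 367 — total 484
Band 2: 721 * 0.951 = 686
Band 3: 2045 * 0.944 = 1930
Band 4: 887 * 0.954 = 846
Band 5: 1536 * 0.94 = 1444
→ [484, 686, 1930, 846, 1444]
[period 3]
Births: 686 * 0.057 = 39  |  1930 * 0.414 = 799 — total 838
Band 2: 484 * 0.951 = 460
Band 3: 686 * 0.944 = 648
Band 4: 1930 * 0.954 = 1841
Band 5: 846 * 0.94 = 795
→ [838, 460, 648, 1841, 795]
[period 4]
Births: 460 * 0.057 = 26  |  648 * 0.414 = 268 — total 294
Band 2: 838 * 0.951 = 797
Band 3: 460 * 0.944 = 434
Band 4: 648 * 0.954 = 618
Band 5: 1841 * 0.94 = 1731
→ [294, 797, 434, 618, 1731]

294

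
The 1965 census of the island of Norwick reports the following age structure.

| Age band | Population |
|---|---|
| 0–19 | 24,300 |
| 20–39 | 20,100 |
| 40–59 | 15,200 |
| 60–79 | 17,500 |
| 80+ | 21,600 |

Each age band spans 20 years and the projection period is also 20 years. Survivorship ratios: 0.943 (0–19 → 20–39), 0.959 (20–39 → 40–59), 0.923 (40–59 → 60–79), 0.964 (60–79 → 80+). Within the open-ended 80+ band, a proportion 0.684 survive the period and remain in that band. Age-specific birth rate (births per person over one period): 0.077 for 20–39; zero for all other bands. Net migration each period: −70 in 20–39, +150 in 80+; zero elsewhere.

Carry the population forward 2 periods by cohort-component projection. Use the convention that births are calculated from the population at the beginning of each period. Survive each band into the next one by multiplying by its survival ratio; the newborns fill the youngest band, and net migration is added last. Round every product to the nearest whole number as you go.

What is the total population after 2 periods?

Call the groups 1 to 5, youngest first.
[period 1]
Births: 20100 × 0.077 = 1548
Group 2: 24300 × 0.943 = 22915
Group 3: 20100 × 0.959 = 19276
Group 4: 15200 × 0.923 = 14030
Group 5: 17500 × 0.964 + 21600 × 0.684 = 16870 + 14774 = 31644
Net migration: Group 2 − 70 → 22845; Group 5 + 150 → 31794
→ [1548, 22845, 19276, 14030, 31794]
[period 2]
Births: 22845 × 0.077 = 1759
Group 2: 1548 × 0.943 = 1460
Group 3: 22845 × 0.959 = 21908
Group 4: 19276 × 0.923 = 17792
Group 5: 14030 × 0.964 + 31794 × 0.684 = 13525 + 21747 = 35272
Net migration: Group 2 − 70 → 1390; Group 5 + 150 → 35422
→ [1759, 1390, 21908, 17792, 35422]
Total after period 2: 1759 + 1390 + 21908 + 17792 + 35422 = 78271

78271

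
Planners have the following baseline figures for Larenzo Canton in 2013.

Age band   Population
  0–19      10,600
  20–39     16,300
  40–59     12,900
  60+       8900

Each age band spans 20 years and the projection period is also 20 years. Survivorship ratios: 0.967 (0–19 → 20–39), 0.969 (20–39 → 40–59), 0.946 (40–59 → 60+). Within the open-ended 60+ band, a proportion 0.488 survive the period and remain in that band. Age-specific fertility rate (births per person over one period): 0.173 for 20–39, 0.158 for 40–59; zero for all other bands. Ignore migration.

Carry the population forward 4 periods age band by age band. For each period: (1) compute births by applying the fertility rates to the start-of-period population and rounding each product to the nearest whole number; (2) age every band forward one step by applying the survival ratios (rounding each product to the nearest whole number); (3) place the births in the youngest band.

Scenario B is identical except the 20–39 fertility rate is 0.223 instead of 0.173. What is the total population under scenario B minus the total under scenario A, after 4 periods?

Call the bands 1 to 4, youngest first.
— Period 1 —
Births: 16300 × 0.173 = 2820  |  12900 × 0.158 = 2038 → 4858
Band 2: 10600 × 0.967 = 10250
Band 3: 16300 × 0.969 = 15795
Band 4: 12900 × 0.946 + 8900 × 0.488 = 12203 + 4343 = 16546
Population now: 0–19=4858, 20–39=10250, 40–59=15795, 60+=16546
— Period 2 —
Births: 10250 × 0.173 = 1773  |  15795 × 0.158 = 2496 → 4269
Band 2: 4858 × 0.967 = 4698
Band 3: 10250 × 0.969 = 9932
Band 4: 15795 × 0.946 + 16546 × 0.488 = 14942 + 8074 = 23016
Population now: 0–19=4269, 20–39=4698, 40–59=9932, 60+=23016
— Period 3 —
Births: 4698 × 0.173 = 813  |  9932 × 0.158 = 1569 → 2382
Band 2: 4269 × 0.967 = 4128
Band 3: 4698 × 0.969 = 4552
Band 4: 9932 × 0.946 + 23016 × 0.488 = 9396 + 11232 = 20628
Population now: 0–19=2382, 20–39=4128, 40–59=4552, 60+=20628
— Period 4 —
Births: 4128 × 0.173 = 714  |  4552 × 0.158 = 719 → 1433
Band 2: 2382 × 0.967 = 2303
Band 3: 4128 × 0.969 = 4000
Band 4: 4552 × 0.946 + 20628 × 0.488 = 4306 + 10066 = 14372
Population now: 0–19=1433, 20–39=2303, 40–59=4000, 60+=14372
Scenario A total after 4 periods: 22108
Scenario B projection —
— Period 1 —
Births: 16300 × 0.223 = 3635  |  12900 × 0.158 = 2038 → 5673
Band 2: 10600 × 0.967 = 10250
Band 3: 16300 × 0.969 = 15795
Band 4: 12900 × 0.946 + 8900 × 0.488 = 12203 + 4343 = 16546
Population now: 0–19=5673, 20–39=10250, 40–59=15795, 60+=16546
— Period 2 —
Births: 10250 × 0.223 = 2286  |  15795 × 0.158 = 2496 → 4782
Band 2: 5673 × 0.967 = 5486
Band 3: 10250 × 0.969 = 9932
Band 4: 15795 × 0.946 + 16546 × 0.488 = 14942 + 8074 = 23016
Population now: 0–19=4782, 20–39=5486, 40–59=9932, 60+=23016
— Period 3 —
Births: 5486 × 0.223 = 1223  |  9932 × 0.158 = 1569 → 2792
Band 2: 4782 × 0.967 = 4624
Band 3: 5486 × 0.969 = 5316
Band 4: 9932 × 0.946 + 23016 × 0.488 = 9396 + 11232 = 20628
Population now: 0–19=2792, 20–39=4624, 40–59=5316, 60+=20628
— Period 4 —
Births: 4624 × 0.223 = 1031  |  5316 × 0.158 = 840 → 1871
Band 2: 2792 × 0.967 = 2700
Band 3: 4624 × 0.969 = 4481
Band 4: 5316 × 0.946 + 20628 × 0.488 = 5029 + 10066 = 15095
Population now: 0–19=1871, 20–39=2700, 40–59=4481, 60+=15095
Scenario B total after 4 periods: 24147
Difference B − A = 24147 − 22108 = 2039

2039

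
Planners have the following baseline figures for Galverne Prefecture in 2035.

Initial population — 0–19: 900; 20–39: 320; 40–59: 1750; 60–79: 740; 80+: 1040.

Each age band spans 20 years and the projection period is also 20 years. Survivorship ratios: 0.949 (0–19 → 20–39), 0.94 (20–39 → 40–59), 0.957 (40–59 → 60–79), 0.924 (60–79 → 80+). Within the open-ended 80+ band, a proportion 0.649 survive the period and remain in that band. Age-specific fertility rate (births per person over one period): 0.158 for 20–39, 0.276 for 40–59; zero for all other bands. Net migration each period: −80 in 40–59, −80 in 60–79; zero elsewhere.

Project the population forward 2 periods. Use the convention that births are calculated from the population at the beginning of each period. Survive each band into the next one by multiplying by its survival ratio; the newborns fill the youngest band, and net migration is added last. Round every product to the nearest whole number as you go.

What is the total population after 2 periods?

(Bands numbered youngest = 1 to oldest = 5.)
[period 1]
Births: 320 × 0.158 = 51  |  1750 × 0.276 = 483 ⇒ total 534
Band 2: 900 × 0.949 = 854
Band 3: 320 × 0.94 = 301
Band 4: 1750 × 0.957 = 1675
Band 5: 740 × 0.924 + 1040 × 0.649 = 684 + 675 = 1359
Net migration: Band 3 − 80 → 221; Band 4 − 80 → 1595
End of period: [534, 854, 221, 1595, 1359]
[period 2]
Births: 854 × 0.158 = 135  |  221 × 0.276 = 61 ⇒ total 196
Band 2: 534 × 0.949 = 507
Band 3: 854 × 0.94 = 803
Band 4: 221 × 0.957 = 211
Band 5: 1595 × 0.924 + 1359 × 0.649 = 1474 + 882 = 2356
Net migration: Band 3 − 80 → 723; Band 4 − 80 → 131
End of period: [196, 507, 723, 131, 2356]
Total after period 2: 196 + 507 + 723 + 131 + 2356 = 3913

3913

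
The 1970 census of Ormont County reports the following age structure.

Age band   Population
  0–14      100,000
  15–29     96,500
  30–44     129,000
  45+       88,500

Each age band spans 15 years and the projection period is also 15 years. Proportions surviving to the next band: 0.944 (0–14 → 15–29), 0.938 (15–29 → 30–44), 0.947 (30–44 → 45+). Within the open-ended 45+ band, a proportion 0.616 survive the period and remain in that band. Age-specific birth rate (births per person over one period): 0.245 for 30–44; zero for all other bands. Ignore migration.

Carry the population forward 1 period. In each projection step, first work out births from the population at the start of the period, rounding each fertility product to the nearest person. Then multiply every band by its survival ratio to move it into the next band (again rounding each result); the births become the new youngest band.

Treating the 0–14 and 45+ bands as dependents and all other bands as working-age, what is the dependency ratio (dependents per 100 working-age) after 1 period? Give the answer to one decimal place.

112.6

Period 1.
Births: 129000 × 0.245 = 31605
15–29: 100000 × 0.944 = 94400
30–44: 96500 × 0.938 = 90517
45+: 129000 × 0.947 + 88500 × 0.616 = 122163 + 54516 = 176679
Population now: 0–14=31605, 15–29=94400, 30–44=90517, 45+=176679
Dependents (band 0–14 + band 45+) = 31605 + 176679 = 208284; working-age = 184917; ratio = 208284/184917 × 100 = 112.6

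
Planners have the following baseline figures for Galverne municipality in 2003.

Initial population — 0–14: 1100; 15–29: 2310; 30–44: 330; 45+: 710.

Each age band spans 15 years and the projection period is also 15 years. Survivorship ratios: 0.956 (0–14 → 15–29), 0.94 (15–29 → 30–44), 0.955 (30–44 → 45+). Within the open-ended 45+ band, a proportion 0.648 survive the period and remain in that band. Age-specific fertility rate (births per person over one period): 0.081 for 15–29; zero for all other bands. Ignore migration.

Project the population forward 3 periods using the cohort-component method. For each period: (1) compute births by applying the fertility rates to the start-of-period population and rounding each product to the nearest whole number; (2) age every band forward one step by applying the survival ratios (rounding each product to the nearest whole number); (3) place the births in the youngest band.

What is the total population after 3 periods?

2876

Call the bands 1 to 4, youngest first.
[period 1]
Births: 2310 * 0.081 = 187
Band 2: 1100 * 0.956 = 1052
Band 3: 2310 * 0.94 = 2171
Band 4: 330 * 0.955 + 710 * 0.648 = 315 + 460 = 775
Population now: 0–14=187, 15–29=1052, 30–44=2171, 45+=775
[period 2]
Births: 1052 * 0.081 = 85
Band 2: 187 * 0.956 = 179
Band 3: 1052 * 0.94 = 989
Band 4: 2171 * 0.955 + 775 * 0.648 = 2073 + 502 = 2575
Population now: 0–14=85, 15–29=179, 30–44=989, 45+=2575
[period 3]
Births: 179 * 0.081 = 14
Band 2: 85 * 0.956 = 81
Band 3: 179 * 0.94 = 168
Band 4: 989 * 0.955 + 2575 * 0.648 = 944 + 1669 = 2613
Population now: 0–14=14, 15–29=81, 30–44=168, 45+=2613
Total after period 3: 14 + 81 + 168 + 2613 = 2876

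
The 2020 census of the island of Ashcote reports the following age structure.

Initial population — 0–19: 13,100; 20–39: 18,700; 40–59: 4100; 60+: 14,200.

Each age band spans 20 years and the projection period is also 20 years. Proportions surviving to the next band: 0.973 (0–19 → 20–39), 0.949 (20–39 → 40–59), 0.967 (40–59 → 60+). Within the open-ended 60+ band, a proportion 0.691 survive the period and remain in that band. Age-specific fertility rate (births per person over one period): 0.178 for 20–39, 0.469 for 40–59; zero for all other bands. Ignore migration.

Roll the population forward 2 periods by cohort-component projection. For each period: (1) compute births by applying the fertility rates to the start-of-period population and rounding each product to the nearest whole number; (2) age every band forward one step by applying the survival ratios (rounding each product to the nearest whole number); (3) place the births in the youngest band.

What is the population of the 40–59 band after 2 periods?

12096

Numbering the groups 1..4 from youngest to oldest:
[period 1]
Births: 18700 * 0.178 = 3329, 4100 * 0.469 = 1923 — total 5252
Group 2: 13100 * 0.973 = 12746
Group 3: 18700 * 0.949 = 17746
Group 4: 4100 * 0.967 + 14200 * 0.691 = 3965 + 9812 = 13777
Population now: 0–19=5252, 20–39=12746, 40–59=17746, 60+=13777
[period 2]
Births: 12746 * 0.178 = 2269, 17746 * 0.469 = 8323 — total 10592
Group 2: 5252 * 0.973 = 5110
Group 3: 12746 * 0.949 = 12096
Group 4: 17746 * 0.967 + 13777 * 0.691 = 17160 + 9520 = 26680
Population now: 0–19=10592, 20–39=5110, 40–59=12096, 60+=26680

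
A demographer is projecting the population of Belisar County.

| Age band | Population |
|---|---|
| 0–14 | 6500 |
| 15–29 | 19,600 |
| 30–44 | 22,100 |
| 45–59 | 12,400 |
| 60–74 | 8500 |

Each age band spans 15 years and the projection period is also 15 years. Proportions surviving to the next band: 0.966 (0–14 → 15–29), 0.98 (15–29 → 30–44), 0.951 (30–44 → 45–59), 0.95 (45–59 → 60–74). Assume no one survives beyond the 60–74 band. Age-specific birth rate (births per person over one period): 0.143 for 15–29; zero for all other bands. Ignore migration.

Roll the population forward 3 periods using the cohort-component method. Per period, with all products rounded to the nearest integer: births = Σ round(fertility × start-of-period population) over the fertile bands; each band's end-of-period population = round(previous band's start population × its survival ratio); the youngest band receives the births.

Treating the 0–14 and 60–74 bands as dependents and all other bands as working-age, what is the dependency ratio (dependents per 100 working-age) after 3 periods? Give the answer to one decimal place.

189.3

— Period 1 —
Births: 19600 × 0.143 = 2803
15–29: 6500 × 0.966 = 6279
30–44: 19600 × 0.98 = 19208
45–59: 22100 × 0.951 = 21017
60–74: 12400 × 0.95 = 11780
End of period: [2803, 6279, 19208, 21017, 11780]
— Period 2 —
Births: 6279 × 0.143 = 898
15–29: 2803 × 0.966 = 2708
30–44: 6279 × 0.98 = 6153
45–59: 19208 × 0.951 = 18267
60–74: 21017 × 0.95 = 19966
End of period: [898, 2708, 6153, 18267, 19966]
— Period 3 —
Births: 2708 × 0.143 = 387
15–29: 898 × 0.966 = 867
30–44: 2708 × 0.98 = 2654
45–59: 6153 × 0.951 = 5852
60–74: 18267 × 0.95 = 17354
End of period: [387, 867, 2654, 5852, 17354]
Dependents (band 0–14 + band 60–74) = 387 + 17354 = 17741; working-age = 9373; ratio = 17741/9373 × 100 = 189.3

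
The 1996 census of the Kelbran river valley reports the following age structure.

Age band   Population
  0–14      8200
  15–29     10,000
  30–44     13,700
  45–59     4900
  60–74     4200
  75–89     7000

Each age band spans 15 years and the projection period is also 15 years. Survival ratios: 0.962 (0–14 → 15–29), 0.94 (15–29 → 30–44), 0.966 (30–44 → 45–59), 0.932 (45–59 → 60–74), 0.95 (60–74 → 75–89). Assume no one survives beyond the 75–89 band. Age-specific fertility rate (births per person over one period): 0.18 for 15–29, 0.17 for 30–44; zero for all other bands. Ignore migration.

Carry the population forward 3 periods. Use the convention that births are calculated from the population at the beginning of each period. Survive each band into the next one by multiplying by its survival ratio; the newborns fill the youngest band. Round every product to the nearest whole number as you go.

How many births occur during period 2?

3018

(Groups numbered youngest = 1 to oldest = 6.)
— Period 1 —
Births: 10000 * 0.18 = 1800 ; 13700 * 0.17 = 2329 → total 4129
Group 2: 8200 * 0.962 = 7888
Group 3: 10000 * 0.94 = 9400
Group 4: 13700 * 0.966 = 13234
Group 5: 4900 * 0.932 = 4567
Group 6: 4200 * 0.95 = 3990
Population now: 0–14=4129, 15–29=7888, 30–44=9400, 45–59=13234, 60–74=4567, 75–89=3990
— Period 2 —
Births: 7888 * 0.18 = 1420 ; 9400 * 0.17 = 1598 → total 3018
Group 2: 4129 * 0.962 = 3972
Group 3: 7888 * 0.94 = 7415
Group 4: 9400 * 0.966 = 9080
Group 5: 13234 * 0.932 = 12334
Group 6: 4567 * 0.95 = 4339
Population now: 0–14=3018, 15–29=3972, 30–44=7415, 45–59=9080, 60–74=12334, 75–89=4339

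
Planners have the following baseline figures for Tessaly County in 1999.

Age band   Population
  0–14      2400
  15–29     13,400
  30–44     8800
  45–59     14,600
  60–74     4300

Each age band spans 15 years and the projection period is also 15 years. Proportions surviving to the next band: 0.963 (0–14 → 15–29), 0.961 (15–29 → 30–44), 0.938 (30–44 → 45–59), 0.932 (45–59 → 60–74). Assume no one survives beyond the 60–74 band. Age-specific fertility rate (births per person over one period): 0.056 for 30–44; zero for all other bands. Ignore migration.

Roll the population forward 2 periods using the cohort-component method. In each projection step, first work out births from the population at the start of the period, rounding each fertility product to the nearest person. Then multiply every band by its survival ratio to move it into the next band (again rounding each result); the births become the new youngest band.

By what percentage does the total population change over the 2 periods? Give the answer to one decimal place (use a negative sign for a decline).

Let group 1 be 0–14 through group 5 = 60–74.
— Period 1 —
Births: 8800 × 0.056 = 493
Group 2: 2400 × 0.963 = 2311
Group 3: 13400 × 0.961 = 12877
Group 4: 8800 × 0.938 = 8254
Group 5: 14600 × 0.932 = 13607
→ [493, 2311, 12877, 8254, 13607]
— Period 2 —
Births: 12877 × 0.056 = 721
Group 2: 493 × 0.963 = 475
Group 3: 2311 × 0.961 = 2221
Group 4: 12877 × 0.938 = 12079
Group 5: 8254 × 0.932 = 7693
→ [721, 475, 2221, 12079, 7693]
Total: 43500 → 23189; change = -20311; percentage change = -46.7%

-46.7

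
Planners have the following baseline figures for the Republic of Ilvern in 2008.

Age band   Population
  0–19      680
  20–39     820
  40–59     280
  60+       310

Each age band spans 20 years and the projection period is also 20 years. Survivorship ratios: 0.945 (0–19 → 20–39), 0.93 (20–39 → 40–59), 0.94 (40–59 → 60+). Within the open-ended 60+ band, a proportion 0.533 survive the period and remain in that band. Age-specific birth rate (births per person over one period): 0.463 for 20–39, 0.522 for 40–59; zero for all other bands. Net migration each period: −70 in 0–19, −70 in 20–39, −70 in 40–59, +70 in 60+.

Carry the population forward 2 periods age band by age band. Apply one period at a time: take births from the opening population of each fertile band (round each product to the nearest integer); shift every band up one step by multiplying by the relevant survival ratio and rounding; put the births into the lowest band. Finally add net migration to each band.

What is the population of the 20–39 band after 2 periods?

361

— Period 1 —
Births: 820 × 0.463 = 380  |  280 × 0.522 = 146 → total 526
20–39: 680 × 0.945 = 643
40–59: 820 × 0.93 = 763
60+: 280 × 0.94 + 310 × 0.533 = 263 + 165 = 428
Net migration: 0–19 − 70 → 456; 20–39 − 70 → 573; 40–59 − 70 → 693; 60+ + 70 → 498
→ [456, 573, 693, 498]
— Period 2 —
Births: 573 × 0.463 = 265  |  693 × 0.522 = 362 → total 627
20–39: 456 × 0.945 = 431
40–59: 573 × 0.93 = 533
60+: 693 × 0.94 + 498 × 0.533 = 651 + 265 = 916
Net migration: 0–19 − 70 → 557; 20–39 − 70 → 361; 40–59 − 70 → 463; 60+ + 70 → 986
→ [557, 361, 463, 986]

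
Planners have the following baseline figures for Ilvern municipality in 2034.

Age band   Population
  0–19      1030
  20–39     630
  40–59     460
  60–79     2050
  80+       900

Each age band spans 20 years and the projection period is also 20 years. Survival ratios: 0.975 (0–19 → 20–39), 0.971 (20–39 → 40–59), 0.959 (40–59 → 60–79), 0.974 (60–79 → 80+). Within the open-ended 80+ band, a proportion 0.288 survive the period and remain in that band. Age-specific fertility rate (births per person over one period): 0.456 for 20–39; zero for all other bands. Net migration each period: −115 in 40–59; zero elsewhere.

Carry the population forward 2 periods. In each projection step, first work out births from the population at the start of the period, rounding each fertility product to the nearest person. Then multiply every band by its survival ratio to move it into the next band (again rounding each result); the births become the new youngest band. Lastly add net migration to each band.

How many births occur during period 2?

(Bands numbered youngest = 1 to oldest = 5.)
[period 1]
Births: 630 × 0.456 = 287
Band 2: 1030 × 0.975 = 1004
Band 3: 630 × 0.971 = 612
Band 4: 460 × 0.959 = 441
Band 5: 2050 × 0.974 + 900 × 0.288 = 1997 + 259 = 2256
Net migration: Band 3 − 115 → 497
Population now: 0–19=287, 20–39=1004, 40–59=497, 60–79=441, 80+=2256
[period 2]
Births: 1004 × 0.456 = 458
Band 2: 287 × 0.975 = 280
Band 3: 1004 × 0.971 = 975
Band 4: 497 × 0.959 = 477
Band 5: 441 × 0.974 + 2256 × 0.288 = 430 + 650 = 1080
Net migration: Band 3 − 115 → 860
Population now: 0–19=458, 20–39=280, 40–59=860, 60–79=477, 80+=1080

458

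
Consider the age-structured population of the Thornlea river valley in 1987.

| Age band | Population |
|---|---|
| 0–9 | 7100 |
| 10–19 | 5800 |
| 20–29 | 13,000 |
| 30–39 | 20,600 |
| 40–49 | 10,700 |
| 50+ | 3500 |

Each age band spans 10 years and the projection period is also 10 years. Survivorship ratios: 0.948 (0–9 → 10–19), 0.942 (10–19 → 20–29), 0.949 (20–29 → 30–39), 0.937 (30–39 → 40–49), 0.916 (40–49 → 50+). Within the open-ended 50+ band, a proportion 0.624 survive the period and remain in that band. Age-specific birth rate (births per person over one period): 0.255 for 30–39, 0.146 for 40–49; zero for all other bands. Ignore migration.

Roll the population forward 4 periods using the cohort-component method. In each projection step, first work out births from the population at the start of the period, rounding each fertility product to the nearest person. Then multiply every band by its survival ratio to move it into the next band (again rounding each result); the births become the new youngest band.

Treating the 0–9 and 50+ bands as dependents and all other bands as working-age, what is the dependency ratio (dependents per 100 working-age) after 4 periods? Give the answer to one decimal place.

117.9

— Period 1 —
Births: 20600 × 0.255 = 5253 ; 10700 × 0.146 = 1562 → 6815
10–19: 7100 × 0.948 = 6731
20–29: 5800 × 0.942 = 5464
30–39: 13000 × 0.949 = 12337
40–49: 20600 × 0.937 = 19302
50+: 10700 × 0.916 + 3500 × 0.624 = 9801 + 2184 = 11985
→ [6815, 6731, 5464, 12337, 19302, 11985]
— Period 2 —
Births: 12337 × 0.255 = 3146 ; 19302 × 0.146 = 2818 → 5964
10–19: 6815 × 0.948 = 6461
20–29: 6731 × 0.942 = 6341
30–39: 5464 × 0.949 = 5185
40–49: 12337 × 0.937 = 11560
50+: 19302 × 0.916 + 11985 × 0.624 = 17681 + 7479 = 25160
→ [5964, 6461, 6341, 5185, 11560, 25160]
— Period 3 —
Births: 5185 × 0.255 = 1322 ; 11560 × 0.146 = 1688 → 3010
10–19: 5964 × 0.948 = 5654
20–29: 6461 × 0.942 = 6086
30–39: 6341 × 0.949 = 6018
40–49: 5185 × 0.937 = 4858
50+: 11560 × 0.916 + 25160 × 0.624 = 10589 + 15700 = 26289
→ [3010, 5654, 6086, 6018, 4858, 26289]
— Period 4 —
Births: 6018 × 0.255 = 1535 ; 4858 × 0.146 = 709 → 2244
10–19: 3010 × 0.948 = 2853
20–29: 5654 × 0.942 = 5326
30–39: 6086 × 0.949 = 5776
40–49: 6018 × 0.937 = 5639
50+: 4858 × 0.916 + 26289 × 0.624 = 4450 + 16404 = 20854
→ [2244, 2853, 5326, 5776, 5639, 20854]
Dependents (band 0–9 + band 50+) = 2244 + 20854 = 23098; working-age = 19594; ratio = 23098/19594 × 100 = 117.9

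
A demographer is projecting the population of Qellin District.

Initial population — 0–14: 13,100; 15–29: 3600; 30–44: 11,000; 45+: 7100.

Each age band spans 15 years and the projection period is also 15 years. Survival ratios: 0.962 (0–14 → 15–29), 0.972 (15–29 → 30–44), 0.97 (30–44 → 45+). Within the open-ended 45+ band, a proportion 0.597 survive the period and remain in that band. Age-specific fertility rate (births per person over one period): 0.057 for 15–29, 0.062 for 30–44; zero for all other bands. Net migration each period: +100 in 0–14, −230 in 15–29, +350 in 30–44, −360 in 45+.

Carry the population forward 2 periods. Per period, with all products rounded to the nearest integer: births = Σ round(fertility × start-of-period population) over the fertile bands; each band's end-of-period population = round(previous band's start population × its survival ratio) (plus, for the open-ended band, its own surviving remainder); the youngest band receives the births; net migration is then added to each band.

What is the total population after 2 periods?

26199

Let band 1 be 0–14 through band 4 = 45+.
[period 1]
Births: 3600 × 0.057 = 205  |  11000 × 0.062 = 682 → 887
Band 2: 13100 × 0.962 = 12602
Band 3: 3600 × 0.972 = 3499
Band 4: 11000 × 0.97 + 7100 × 0.597 = 10670 + 4239 = 14909
Net migration: Band 1 + 100 → 987; Band 2 − 230 → 12372; Band 3 + 350 → 3849; Band 4 − 360 → 14549
End of period: [987, 12372, 3849, 14549]
[period 2]
Births: 12372 × 0.057 = 705  |  3849 × 0.062 = 239 → 944
Band 2: 987 × 0.962 = 949
Band 3: 12372 × 0.972 = 12026
Band 4: 3849 × 0.97 + 14549 × 0.597 = 3734 + 8686 = 12420
Net migration: Band 1 + 100 → 1044; Band 2 − 230 → 719; Band 3 + 350 → 12376; Band 4 − 360 → 12060
End of period: [1044, 719, 12376, 12060]
Total after period 2: 1044 + 719 + 12376 + 12060 = 26199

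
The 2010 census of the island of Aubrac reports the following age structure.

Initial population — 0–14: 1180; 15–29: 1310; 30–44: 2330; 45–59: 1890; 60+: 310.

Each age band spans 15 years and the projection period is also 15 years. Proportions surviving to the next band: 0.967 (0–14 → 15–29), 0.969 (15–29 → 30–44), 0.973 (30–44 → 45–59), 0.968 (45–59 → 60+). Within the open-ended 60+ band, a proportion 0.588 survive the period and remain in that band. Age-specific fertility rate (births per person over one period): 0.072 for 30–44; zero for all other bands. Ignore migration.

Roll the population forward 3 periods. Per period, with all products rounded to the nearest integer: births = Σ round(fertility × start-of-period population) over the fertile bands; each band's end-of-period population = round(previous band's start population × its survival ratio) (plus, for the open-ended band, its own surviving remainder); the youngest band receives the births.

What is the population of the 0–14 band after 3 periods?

[period 1]
Births: 2330 × 0.072 = 168
15–29: 1180 × 0.967 = 1141
30–44: 1310 × 0.969 = 1269
45–59: 2330 × 0.973 = 2267
60+: 1890 × 0.968 + 310 × 0.588 = 1830 + 182 = 2012
Population now: 0–14=168, 15–29=1141, 30–44=1269, 45–59=2267, 60+=2012
[period 2]
Births: 1269 × 0.072 = 91
15–29: 168 × 0.967 = 162
30–44: 1141 × 0.969 = 1106
45–59: 1269 × 0.973 = 1235
60+: 2267 × 0.968 + 2012 × 0.588 = 2194 + 1183 = 3377
Population now: 0–14=91, 15–29=162, 30–44=1106, 45–59=1235, 60+=3377
[period 3]
Births: 1106 × 0.072 = 80
15–29: 91 × 0.967 = 88
30–44: 162 × 0.969 = 157
45–59: 1106 × 0.973 = 1076
60+: 1235 × 0.968 + 3377 × 0.588 = 1195 + 1986 = 3181
Population now: 0–14=80, 15–29=88, 30–44=157, 45–59=1076, 60+=3181

80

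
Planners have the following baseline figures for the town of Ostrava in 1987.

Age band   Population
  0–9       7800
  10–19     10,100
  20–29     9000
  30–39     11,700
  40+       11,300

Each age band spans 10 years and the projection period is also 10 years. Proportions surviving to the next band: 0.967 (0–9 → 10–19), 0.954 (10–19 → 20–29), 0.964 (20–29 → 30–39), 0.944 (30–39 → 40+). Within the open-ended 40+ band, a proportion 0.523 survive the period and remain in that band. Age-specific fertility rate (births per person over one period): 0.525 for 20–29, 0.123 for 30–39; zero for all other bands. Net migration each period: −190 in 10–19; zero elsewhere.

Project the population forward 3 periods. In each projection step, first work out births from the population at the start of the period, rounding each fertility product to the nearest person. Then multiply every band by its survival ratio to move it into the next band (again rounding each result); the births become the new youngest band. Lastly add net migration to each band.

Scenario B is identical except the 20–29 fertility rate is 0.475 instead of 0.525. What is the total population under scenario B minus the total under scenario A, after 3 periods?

Call the groups 1 to 5, youngest first.
[period 1]
Births: 9000 × 0.525 = 4725  |  11700 × 0.123 = 1439 → 6164
Group 2: 7800 × 0.967 = 7543
Group 3: 10100 × 0.954 = 9635
Group 4: 9000 × 0.964 = 8676
Group 5: 11700 × 0.944 + 11300 × 0.523 = 11045 + 5910 = 16955
Net migration: Group 2 − 190 → 7353
Giving 6164 / 7353 / 9635 / 8676 / 16955.
[period 2]
Births: 9635 × 0.525 = 5058  |  8676 × 0.123 = 1067 → 6125
Group 2: 6164 × 0.967 = 5961
Group 3: 7353 × 0.954 = 7015
Group 4: 9635 × 0.964 = 9288
Group 5: 8676 × 0.944 + 16955 × 0.523 = 8190 + 8867 = 17057
Net migration: Group 2 − 190 → 5771
Giving 6125 / 5771 / 7015 / 9288 / 17057.
[period 3]
Births: 7015 × 0.525 = 3683  |  9288 × 0.123 = 1142 → 4825
Group 2: 6125 × 0.967 = 5923
Group 3: 5771 × 0.954 = 5506
Group 4: 7015 × 0.964 = 6762
Group 5: 9288 × 0.944 + 17057 × 0.523 = 8768 + 8921 = 17689
Net migration: Group 2 − 190 → 5733
Giving 4825 / 5733 / 5506 / 6762 / 17689.
Scenario A total after 3 periods: 40515
Scenario B projection —
[period 1]
Births: 9000 × 0.475 = 4275  |  11700 × 0.123 = 1439 → 5714
Group 2: 7800 × 0.967 = 7543
Group 3: 10100 × 0.954 = 9635
Group 4: 9000 × 0.964 = 8676
Group 5: 11700 × 0.944 + 11300 × 0.523 = 11045 + 5910 = 16955
Net migration: Group 2 − 190 → 7353
Giving 5714 / 7353 / 9635 / 8676 / 16955.
[period 2]
Births: 9635 × 0.475 = 4577  |  8676 × 0.123 = 1067 → 5644
Group 2: 5714 × 0.967 = 5525
Group 3: 7353 × 0.954 = 7015
Group 4: 9635 × 0.964 = 9288
Group 5: 8676 × 0.944 + 16955 × 0.523 = 8190 + 8867 = 17057
Net migration: Group 2 − 190 → 5335
Giving 5644 / 5335 / 7015 / 9288 / 17057.
[period 3]
Births: 7015 × 0.475 = 3332  |  9288 × 0.123 = 1142 → 4474
Group 2: 5644 × 0.967 = 5458
Group 3: 5335 × 0.954 = 5090
Group 4: 7015 × 0.964 = 6762
Group 5: 9288 × 0.944 + 17057 × 0.523 = 8768 + 8921 = 17689
Net migration: Group 2 − 190 → 5268
Giving 4474 / 5268 / 5090 / 6762 / 17689.
Scenario B total after 3 periods: 39283
Difference B − A = 39283 − 40515 = -1232

-1232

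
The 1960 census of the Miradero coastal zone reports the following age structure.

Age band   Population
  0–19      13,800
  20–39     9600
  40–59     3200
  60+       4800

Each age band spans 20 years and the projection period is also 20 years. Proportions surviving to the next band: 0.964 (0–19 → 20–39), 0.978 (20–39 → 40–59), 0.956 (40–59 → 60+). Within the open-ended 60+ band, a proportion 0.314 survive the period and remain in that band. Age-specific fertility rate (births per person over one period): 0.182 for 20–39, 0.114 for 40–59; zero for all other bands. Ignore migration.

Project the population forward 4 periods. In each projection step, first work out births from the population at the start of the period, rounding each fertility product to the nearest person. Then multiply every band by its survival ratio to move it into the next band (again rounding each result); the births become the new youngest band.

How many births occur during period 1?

2112

(Groups numbered youngest = 1 to oldest = 4.)
Period 1:
Births: 9600 × 0.182 = 1747, 3200 × 0.114 = 365 ⇒ total 2112
Group 2: 13800 × 0.964 = 13303
Group 3: 9600 × 0.978 = 9389
Group 4: 3200 × 0.956 + 4800 × 0.314 = 3059 + 1507 = 4566
→ [2112, 13303, 9389, 4566]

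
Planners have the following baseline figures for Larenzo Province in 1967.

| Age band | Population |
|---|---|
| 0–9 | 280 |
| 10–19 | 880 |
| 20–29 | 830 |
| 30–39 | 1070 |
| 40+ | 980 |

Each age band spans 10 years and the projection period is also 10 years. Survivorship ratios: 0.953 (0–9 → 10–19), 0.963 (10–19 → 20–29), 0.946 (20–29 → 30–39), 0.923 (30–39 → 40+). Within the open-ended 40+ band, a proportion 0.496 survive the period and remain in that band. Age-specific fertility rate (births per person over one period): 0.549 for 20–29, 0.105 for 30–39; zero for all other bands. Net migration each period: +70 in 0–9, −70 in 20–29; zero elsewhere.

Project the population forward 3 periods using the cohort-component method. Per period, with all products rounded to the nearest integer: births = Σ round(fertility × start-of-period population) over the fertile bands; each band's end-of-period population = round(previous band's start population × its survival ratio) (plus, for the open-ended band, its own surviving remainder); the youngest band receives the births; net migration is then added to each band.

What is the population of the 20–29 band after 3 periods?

516

Numbering the bands 1..5 from youngest to oldest:
Period 1:
Births: 830 × 0.549 = 456 ; 1070 × 0.105 = 112 → total 568
Band 2: 280 × 0.953 = 267
Band 3: 880 × 0.963 = 847
Band 4: 830 × 0.946 = 785
Band 5: 1070 × 0.923 + 980 × 0.496 = 988 + 486 = 1474
Net migration: Band 1 + 70 → 638; Band 3 − 70 → 777
Giving 638 / 267 / 777 / 785 / 1474.
Period 2:
Births: 777 × 0.549 = 427 ; 785 × 0.105 = 82 → total 509
Band 2: 638 × 0.953 = 608
Band 3: 267 × 0.963 = 257
Band 4: 777 × 0.946 = 735
Band 5: 785 × 0.923 + 1474 × 0.496 = 725 + 731 = 1456
Net migration: Band 1 + 70 → 579; Band 3 − 70 → 187
Giving 579 / 608 / 187 / 735 / 1456.
Period 3:
Births: 187 × 0.549 = 103 ; 735 × 0.105 = 77 → total 180
Band 2: 579 × 0.953 = 552
Band 3: 608 × 0.963 = 586
Band 4: 187 × 0.946 = 177
Band 5: 735 × 0.923 + 1456 × 0.496 = 678 + 722 = 1400
Net migration: Band 1 + 70 → 250; Band 3 − 70 → 516
Giving 250 / 552 / 516 / 177 / 1400.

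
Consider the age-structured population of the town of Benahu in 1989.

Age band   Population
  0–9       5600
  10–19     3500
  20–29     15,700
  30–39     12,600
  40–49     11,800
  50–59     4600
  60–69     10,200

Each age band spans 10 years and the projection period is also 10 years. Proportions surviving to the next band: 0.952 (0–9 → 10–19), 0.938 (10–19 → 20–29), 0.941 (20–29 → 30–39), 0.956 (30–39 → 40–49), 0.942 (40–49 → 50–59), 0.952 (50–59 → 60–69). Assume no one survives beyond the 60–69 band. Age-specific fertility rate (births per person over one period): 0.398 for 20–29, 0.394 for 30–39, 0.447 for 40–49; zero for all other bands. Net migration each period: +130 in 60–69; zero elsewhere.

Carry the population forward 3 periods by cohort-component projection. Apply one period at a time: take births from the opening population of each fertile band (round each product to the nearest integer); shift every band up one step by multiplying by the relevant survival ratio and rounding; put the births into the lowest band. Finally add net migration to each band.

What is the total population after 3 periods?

[period 1]
Births: 15700 * 0.398 = 6249, 12600 * 0.394 = 4964, 11800 * 0.447 = 5275 → 16488
10–19: 5600 * 0.952 = 5331
20–29: 3500 * 0.938 = 3283
30–39: 15700 * 0.941 = 14774
40–49: 12600 * 0.956 = 12046
50–59: 11800 * 0.942 = 11116
60–69: 4600 * 0.952 = 4379
Net migration: 60–69 + 130 → 4509
→ [16488, 5331, 3283, 14774, 12046, 11116, 4509]
[period 2]
Births: 3283 * 0.398 = 1307, 14774 * 0.394 = 5821, 12046 * 0.447 = 5385 → 12513
10–19: 16488 * 0.952 = 15697
20–29: 5331 * 0.938 = 5000
30–39: 3283 * 0.941 = 3089
40–49: 14774 * 0.956 = 14124
50–59: 12046 * 0.942 = 11347
60–69: 11116 * 0.952 = 10582
Net migration: 60–69 + 130 → 10712
→ [12513, 15697, 5000, 3089, 14124, 11347, 10712]
[period 3]
Births: 5000 * 0.398 = 1990, 3089 * 0.394 = 1217, 14124 * 0.447 = 6313 → 9520
10–19: 12513 * 0.952 = 11912
20–29: 15697 * 0.938 = 14724
30–39: 5000 * 0.941 = 4705
40–49: 3089 * 0.956 = 2953
50–59: 14124 * 0.942 = 13305
60–69: 11347 * 0.952 = 10802
Net migration: 60–69 + 130 → 10932
→ [9520, 11912, 14724, 4705, 2953, 13305, 10932]
Total after period 3: 9520 + 11912 + 14724 + 4705 + 2953 + 13305 + 10932 = 68051

68051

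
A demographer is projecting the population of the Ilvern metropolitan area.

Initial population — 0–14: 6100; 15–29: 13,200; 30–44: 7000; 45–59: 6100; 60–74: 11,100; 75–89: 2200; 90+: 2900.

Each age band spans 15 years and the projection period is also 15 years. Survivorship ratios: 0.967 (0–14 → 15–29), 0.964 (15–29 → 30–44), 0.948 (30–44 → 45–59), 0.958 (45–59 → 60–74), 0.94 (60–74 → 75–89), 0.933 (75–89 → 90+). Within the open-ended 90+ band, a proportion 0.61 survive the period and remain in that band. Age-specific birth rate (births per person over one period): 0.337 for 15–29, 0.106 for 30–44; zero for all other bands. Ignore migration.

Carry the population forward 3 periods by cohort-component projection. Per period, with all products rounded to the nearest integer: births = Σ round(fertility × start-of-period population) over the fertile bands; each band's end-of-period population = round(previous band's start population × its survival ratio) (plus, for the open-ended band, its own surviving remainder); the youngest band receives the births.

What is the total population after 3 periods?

45767

Call the bands 1 to 7, youngest first.
Period 1:
Births: 13200 × 0.337 = 4448 ; 7000 × 0.106 = 742 → 5190
Band 2: 6100 × 0.967 = 5899
Band 3: 13200 × 0.964 = 12725
Band 4: 7000 × 0.948 = 6636
Band 5: 6100 × 0.958 = 5844
Band 6: 11100 × 0.94 = 10434
Band 7: 2200 × 0.933 + 2900 × 0.61 = 2053 + 1769 = 3822
End of period: [5190, 5899, 12725, 6636, 5844, 10434, 3822]
Period 2:
Births: 5899 × 0.337 = 1988 ; 12725 × 0.106 = 1349 → 3337
Band 2: 5190 × 0.967 = 5019
Band 3: 5899 × 0.964 = 5687
Band 4: 12725 × 0.948 = 12063
Band 5: 6636 × 0.958 = 6357
Band 6: 5844 × 0.94 = 5493
Band 7: 10434 × 0.933 + 3822 × 0.61 = 9735 + 2331 = 12066
End of period: [3337, 5019, 5687, 12063, 6357, 5493, 12066]
Period 3:
Births: 5019 × 0.337 = 1691 ; 5687 × 0.106 = 603 → 2294
Band 2: 3337 × 0.967 = 3227
Band 3: 5019 × 0.964 = 4838
Band 4: 5687 × 0.948 = 5391
Band 5: 12063 × 0.958 = 11556
Band 6: 6357 × 0.94 = 5976
Band 7: 5493 × 0.933 + 12066 × 0.61 = 5125 + 7360 = 12485
End of period: [2294, 3227, 4838, 5391, 11556, 5976, 12485]
Total after period 3: 2294 + 3227 + 4838 + 5391 + 11556 + 5976 + 12485 = 45767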